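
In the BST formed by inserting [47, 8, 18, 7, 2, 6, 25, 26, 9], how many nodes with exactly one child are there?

Tree built from: [47, 8, 18, 7, 2, 6, 25, 26, 9]
Tree (level-order array): [47, 8, None, 7, 18, 2, None, 9, 25, None, 6, None, None, None, 26]
Rule: These are nodes with exactly 1 non-null child.
Per-node child counts:
  node 47: 1 child(ren)
  node 8: 2 child(ren)
  node 7: 1 child(ren)
  node 2: 1 child(ren)
  node 6: 0 child(ren)
  node 18: 2 child(ren)
  node 9: 0 child(ren)
  node 25: 1 child(ren)
  node 26: 0 child(ren)
Matching nodes: [47, 7, 2, 25]
Count of nodes with exactly one child: 4


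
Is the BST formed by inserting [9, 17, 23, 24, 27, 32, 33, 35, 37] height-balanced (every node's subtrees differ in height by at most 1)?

Tree (level-order array): [9, None, 17, None, 23, None, 24, None, 27, None, 32, None, 33, None, 35, None, 37]
Definition: a tree is height-balanced if, at every node, |h(left) - h(right)| <= 1 (empty subtree has height -1).
Bottom-up per-node check:
  node 37: h_left=-1, h_right=-1, diff=0 [OK], height=0
  node 35: h_left=-1, h_right=0, diff=1 [OK], height=1
  node 33: h_left=-1, h_right=1, diff=2 [FAIL (|-1-1|=2 > 1)], height=2
  node 32: h_left=-1, h_right=2, diff=3 [FAIL (|-1-2|=3 > 1)], height=3
  node 27: h_left=-1, h_right=3, diff=4 [FAIL (|-1-3|=4 > 1)], height=4
  node 24: h_left=-1, h_right=4, diff=5 [FAIL (|-1-4|=5 > 1)], height=5
  node 23: h_left=-1, h_right=5, diff=6 [FAIL (|-1-5|=6 > 1)], height=6
  node 17: h_left=-1, h_right=6, diff=7 [FAIL (|-1-6|=7 > 1)], height=7
  node 9: h_left=-1, h_right=7, diff=8 [FAIL (|-1-7|=8 > 1)], height=8
Node 33 violates the condition: |-1 - 1| = 2 > 1.
Result: Not balanced


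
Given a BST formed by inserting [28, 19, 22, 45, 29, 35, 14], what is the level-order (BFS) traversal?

Tree insertion order: [28, 19, 22, 45, 29, 35, 14]
Tree (level-order array): [28, 19, 45, 14, 22, 29, None, None, None, None, None, None, 35]
BFS from the root, enqueuing left then right child of each popped node:
  queue [28] -> pop 28, enqueue [19, 45], visited so far: [28]
  queue [19, 45] -> pop 19, enqueue [14, 22], visited so far: [28, 19]
  queue [45, 14, 22] -> pop 45, enqueue [29], visited so far: [28, 19, 45]
  queue [14, 22, 29] -> pop 14, enqueue [none], visited so far: [28, 19, 45, 14]
  queue [22, 29] -> pop 22, enqueue [none], visited so far: [28, 19, 45, 14, 22]
  queue [29] -> pop 29, enqueue [35], visited so far: [28, 19, 45, 14, 22, 29]
  queue [35] -> pop 35, enqueue [none], visited so far: [28, 19, 45, 14, 22, 29, 35]
Result: [28, 19, 45, 14, 22, 29, 35]


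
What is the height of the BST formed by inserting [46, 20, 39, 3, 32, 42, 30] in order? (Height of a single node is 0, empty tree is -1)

Insertion order: [46, 20, 39, 3, 32, 42, 30]
Tree (level-order array): [46, 20, None, 3, 39, None, None, 32, 42, 30]
Compute height bottom-up (empty subtree = -1):
  height(3) = 1 + max(-1, -1) = 0
  height(30) = 1 + max(-1, -1) = 0
  height(32) = 1 + max(0, -1) = 1
  height(42) = 1 + max(-1, -1) = 0
  height(39) = 1 + max(1, 0) = 2
  height(20) = 1 + max(0, 2) = 3
  height(46) = 1 + max(3, -1) = 4
Height = 4


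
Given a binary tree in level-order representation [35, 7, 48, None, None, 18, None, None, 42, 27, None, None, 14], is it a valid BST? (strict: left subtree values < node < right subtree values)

Level-order array: [35, 7, 48, None, None, 18, None, None, 42, 27, None, None, 14]
Validate using subtree bounds (lo, hi): at each node, require lo < value < hi,
then recurse left with hi=value and right with lo=value.
Preorder trace (stopping at first violation):
  at node 35 with bounds (-inf, +inf): OK
  at node 7 with bounds (-inf, 35): OK
  at node 48 with bounds (35, +inf): OK
  at node 18 with bounds (35, 48): VIOLATION
Node 18 violates its bound: not (35 < 18 < 48).
Result: Not a valid BST


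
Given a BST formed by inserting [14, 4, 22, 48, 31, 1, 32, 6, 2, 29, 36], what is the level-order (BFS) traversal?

Tree insertion order: [14, 4, 22, 48, 31, 1, 32, 6, 2, 29, 36]
Tree (level-order array): [14, 4, 22, 1, 6, None, 48, None, 2, None, None, 31, None, None, None, 29, 32, None, None, None, 36]
BFS from the root, enqueuing left then right child of each popped node:
  queue [14] -> pop 14, enqueue [4, 22], visited so far: [14]
  queue [4, 22] -> pop 4, enqueue [1, 6], visited so far: [14, 4]
  queue [22, 1, 6] -> pop 22, enqueue [48], visited so far: [14, 4, 22]
  queue [1, 6, 48] -> pop 1, enqueue [2], visited so far: [14, 4, 22, 1]
  queue [6, 48, 2] -> pop 6, enqueue [none], visited so far: [14, 4, 22, 1, 6]
  queue [48, 2] -> pop 48, enqueue [31], visited so far: [14, 4, 22, 1, 6, 48]
  queue [2, 31] -> pop 2, enqueue [none], visited so far: [14, 4, 22, 1, 6, 48, 2]
  queue [31] -> pop 31, enqueue [29, 32], visited so far: [14, 4, 22, 1, 6, 48, 2, 31]
  queue [29, 32] -> pop 29, enqueue [none], visited so far: [14, 4, 22, 1, 6, 48, 2, 31, 29]
  queue [32] -> pop 32, enqueue [36], visited so far: [14, 4, 22, 1, 6, 48, 2, 31, 29, 32]
  queue [36] -> pop 36, enqueue [none], visited so far: [14, 4, 22, 1, 6, 48, 2, 31, 29, 32, 36]
Result: [14, 4, 22, 1, 6, 48, 2, 31, 29, 32, 36]


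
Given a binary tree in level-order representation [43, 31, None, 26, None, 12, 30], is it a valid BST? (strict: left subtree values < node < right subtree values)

Level-order array: [43, 31, None, 26, None, 12, 30]
Validate using subtree bounds (lo, hi): at each node, require lo < value < hi,
then recurse left with hi=value and right with lo=value.
Preorder trace (stopping at first violation):
  at node 43 with bounds (-inf, +inf): OK
  at node 31 with bounds (-inf, 43): OK
  at node 26 with bounds (-inf, 31): OK
  at node 12 with bounds (-inf, 26): OK
  at node 30 with bounds (26, 31): OK
No violation found at any node.
Result: Valid BST


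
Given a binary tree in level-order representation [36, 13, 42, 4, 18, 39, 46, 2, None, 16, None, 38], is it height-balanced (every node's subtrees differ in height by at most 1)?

Tree (level-order array): [36, 13, 42, 4, 18, 39, 46, 2, None, 16, None, 38]
Definition: a tree is height-balanced if, at every node, |h(left) - h(right)| <= 1 (empty subtree has height -1).
Bottom-up per-node check:
  node 2: h_left=-1, h_right=-1, diff=0 [OK], height=0
  node 4: h_left=0, h_right=-1, diff=1 [OK], height=1
  node 16: h_left=-1, h_right=-1, diff=0 [OK], height=0
  node 18: h_left=0, h_right=-1, diff=1 [OK], height=1
  node 13: h_left=1, h_right=1, diff=0 [OK], height=2
  node 38: h_left=-1, h_right=-1, diff=0 [OK], height=0
  node 39: h_left=0, h_right=-1, diff=1 [OK], height=1
  node 46: h_left=-1, h_right=-1, diff=0 [OK], height=0
  node 42: h_left=1, h_right=0, diff=1 [OK], height=2
  node 36: h_left=2, h_right=2, diff=0 [OK], height=3
All nodes satisfy the balance condition.
Result: Balanced


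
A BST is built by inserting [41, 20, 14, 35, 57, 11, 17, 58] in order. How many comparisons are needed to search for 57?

Search path for 57: 41 -> 57
Found: True
Comparisons: 2


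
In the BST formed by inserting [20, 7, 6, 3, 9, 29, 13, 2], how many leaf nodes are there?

Tree built from: [20, 7, 6, 3, 9, 29, 13, 2]
Tree (level-order array): [20, 7, 29, 6, 9, None, None, 3, None, None, 13, 2]
Rule: A leaf has 0 children.
Per-node child counts:
  node 20: 2 child(ren)
  node 7: 2 child(ren)
  node 6: 1 child(ren)
  node 3: 1 child(ren)
  node 2: 0 child(ren)
  node 9: 1 child(ren)
  node 13: 0 child(ren)
  node 29: 0 child(ren)
Matching nodes: [2, 13, 29]
Count of leaf nodes: 3


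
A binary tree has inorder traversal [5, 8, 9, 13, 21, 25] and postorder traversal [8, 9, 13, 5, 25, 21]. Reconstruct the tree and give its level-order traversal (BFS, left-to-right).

Inorder:   [5, 8, 9, 13, 21, 25]
Postorder: [8, 9, 13, 5, 25, 21]
Algorithm: postorder visits root last, so walk postorder right-to-left;
each value is the root of the current inorder slice — split it at that
value, recurse on the right subtree first, then the left.
Recursive splits:
  root=21; inorder splits into left=[5, 8, 9, 13], right=[25]
  root=25; inorder splits into left=[], right=[]
  root=5; inorder splits into left=[], right=[8, 9, 13]
  root=13; inorder splits into left=[8, 9], right=[]
  root=9; inorder splits into left=[8], right=[]
  root=8; inorder splits into left=[], right=[]
Reconstructed level-order: [21, 5, 25, 13, 9, 8]


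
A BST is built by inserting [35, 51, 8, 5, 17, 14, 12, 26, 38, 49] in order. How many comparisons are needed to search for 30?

Search path for 30: 35 -> 8 -> 17 -> 26
Found: False
Comparisons: 4


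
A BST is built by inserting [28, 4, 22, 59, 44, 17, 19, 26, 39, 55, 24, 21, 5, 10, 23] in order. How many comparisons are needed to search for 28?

Search path for 28: 28
Found: True
Comparisons: 1


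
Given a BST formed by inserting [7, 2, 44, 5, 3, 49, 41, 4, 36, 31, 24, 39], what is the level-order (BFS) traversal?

Tree insertion order: [7, 2, 44, 5, 3, 49, 41, 4, 36, 31, 24, 39]
Tree (level-order array): [7, 2, 44, None, 5, 41, 49, 3, None, 36, None, None, None, None, 4, 31, 39, None, None, 24]
BFS from the root, enqueuing left then right child of each popped node:
  queue [7] -> pop 7, enqueue [2, 44], visited so far: [7]
  queue [2, 44] -> pop 2, enqueue [5], visited so far: [7, 2]
  queue [44, 5] -> pop 44, enqueue [41, 49], visited so far: [7, 2, 44]
  queue [5, 41, 49] -> pop 5, enqueue [3], visited so far: [7, 2, 44, 5]
  queue [41, 49, 3] -> pop 41, enqueue [36], visited so far: [7, 2, 44, 5, 41]
  queue [49, 3, 36] -> pop 49, enqueue [none], visited so far: [7, 2, 44, 5, 41, 49]
  queue [3, 36] -> pop 3, enqueue [4], visited so far: [7, 2, 44, 5, 41, 49, 3]
  queue [36, 4] -> pop 36, enqueue [31, 39], visited so far: [7, 2, 44, 5, 41, 49, 3, 36]
  queue [4, 31, 39] -> pop 4, enqueue [none], visited so far: [7, 2, 44, 5, 41, 49, 3, 36, 4]
  queue [31, 39] -> pop 31, enqueue [24], visited so far: [7, 2, 44, 5, 41, 49, 3, 36, 4, 31]
  queue [39, 24] -> pop 39, enqueue [none], visited so far: [7, 2, 44, 5, 41, 49, 3, 36, 4, 31, 39]
  queue [24] -> pop 24, enqueue [none], visited so far: [7, 2, 44, 5, 41, 49, 3, 36, 4, 31, 39, 24]
Result: [7, 2, 44, 5, 41, 49, 3, 36, 4, 31, 39, 24]


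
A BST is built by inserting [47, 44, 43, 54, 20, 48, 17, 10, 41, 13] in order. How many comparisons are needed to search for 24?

Search path for 24: 47 -> 44 -> 43 -> 20 -> 41
Found: False
Comparisons: 5


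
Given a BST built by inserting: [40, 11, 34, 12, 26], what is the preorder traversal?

Tree insertion order: [40, 11, 34, 12, 26]
Tree (level-order array): [40, 11, None, None, 34, 12, None, None, 26]
Preorder traversal: [40, 11, 34, 12, 26]


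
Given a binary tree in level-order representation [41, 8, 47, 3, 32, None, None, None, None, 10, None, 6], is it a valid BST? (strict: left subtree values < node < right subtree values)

Level-order array: [41, 8, 47, 3, 32, None, None, None, None, 10, None, 6]
Validate using subtree bounds (lo, hi): at each node, require lo < value < hi,
then recurse left with hi=value and right with lo=value.
Preorder trace (stopping at first violation):
  at node 41 with bounds (-inf, +inf): OK
  at node 8 with bounds (-inf, 41): OK
  at node 3 with bounds (-inf, 8): OK
  at node 32 with bounds (8, 41): OK
  at node 10 with bounds (8, 32): OK
  at node 6 with bounds (8, 10): VIOLATION
Node 6 violates its bound: not (8 < 6 < 10).
Result: Not a valid BST


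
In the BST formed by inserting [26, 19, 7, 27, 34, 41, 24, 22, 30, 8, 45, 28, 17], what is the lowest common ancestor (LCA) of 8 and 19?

Tree insertion order: [26, 19, 7, 27, 34, 41, 24, 22, 30, 8, 45, 28, 17]
Tree (level-order array): [26, 19, 27, 7, 24, None, 34, None, 8, 22, None, 30, 41, None, 17, None, None, 28, None, None, 45]
In a BST, the LCA of p=8, q=19 is the first node v on the
root-to-leaf path with p <= v <= q (go left if both < v, right if both > v).
Walk from root:
  at 26: both 8 and 19 < 26, go left
  at 19: 8 <= 19 <= 19, this is the LCA
LCA = 19


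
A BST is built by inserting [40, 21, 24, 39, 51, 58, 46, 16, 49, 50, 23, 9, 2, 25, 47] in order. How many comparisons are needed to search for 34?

Search path for 34: 40 -> 21 -> 24 -> 39 -> 25
Found: False
Comparisons: 5


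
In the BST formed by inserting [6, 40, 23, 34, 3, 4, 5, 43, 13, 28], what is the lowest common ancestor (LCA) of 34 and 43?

Tree insertion order: [6, 40, 23, 34, 3, 4, 5, 43, 13, 28]
Tree (level-order array): [6, 3, 40, None, 4, 23, 43, None, 5, 13, 34, None, None, None, None, None, None, 28]
In a BST, the LCA of p=34, q=43 is the first node v on the
root-to-leaf path with p <= v <= q (go left if both < v, right if both > v).
Walk from root:
  at 6: both 34 and 43 > 6, go right
  at 40: 34 <= 40 <= 43, this is the LCA
LCA = 40


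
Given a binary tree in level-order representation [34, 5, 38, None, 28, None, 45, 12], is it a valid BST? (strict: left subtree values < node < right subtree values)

Level-order array: [34, 5, 38, None, 28, None, 45, 12]
Validate using subtree bounds (lo, hi): at each node, require lo < value < hi,
then recurse left with hi=value and right with lo=value.
Preorder trace (stopping at first violation):
  at node 34 with bounds (-inf, +inf): OK
  at node 5 with bounds (-inf, 34): OK
  at node 28 with bounds (5, 34): OK
  at node 12 with bounds (5, 28): OK
  at node 38 with bounds (34, +inf): OK
  at node 45 with bounds (38, +inf): OK
No violation found at any node.
Result: Valid BST


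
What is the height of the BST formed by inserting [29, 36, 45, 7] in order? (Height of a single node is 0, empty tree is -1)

Insertion order: [29, 36, 45, 7]
Tree (level-order array): [29, 7, 36, None, None, None, 45]
Compute height bottom-up (empty subtree = -1):
  height(7) = 1 + max(-1, -1) = 0
  height(45) = 1 + max(-1, -1) = 0
  height(36) = 1 + max(-1, 0) = 1
  height(29) = 1 + max(0, 1) = 2
Height = 2


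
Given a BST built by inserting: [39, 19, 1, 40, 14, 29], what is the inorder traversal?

Tree insertion order: [39, 19, 1, 40, 14, 29]
Tree (level-order array): [39, 19, 40, 1, 29, None, None, None, 14]
Inorder traversal: [1, 14, 19, 29, 39, 40]


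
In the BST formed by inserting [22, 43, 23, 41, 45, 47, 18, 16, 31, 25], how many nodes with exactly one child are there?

Tree built from: [22, 43, 23, 41, 45, 47, 18, 16, 31, 25]
Tree (level-order array): [22, 18, 43, 16, None, 23, 45, None, None, None, 41, None, 47, 31, None, None, None, 25]
Rule: These are nodes with exactly 1 non-null child.
Per-node child counts:
  node 22: 2 child(ren)
  node 18: 1 child(ren)
  node 16: 0 child(ren)
  node 43: 2 child(ren)
  node 23: 1 child(ren)
  node 41: 1 child(ren)
  node 31: 1 child(ren)
  node 25: 0 child(ren)
  node 45: 1 child(ren)
  node 47: 0 child(ren)
Matching nodes: [18, 23, 41, 31, 45]
Count of nodes with exactly one child: 5


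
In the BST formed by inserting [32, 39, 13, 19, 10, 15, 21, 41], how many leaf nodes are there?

Tree built from: [32, 39, 13, 19, 10, 15, 21, 41]
Tree (level-order array): [32, 13, 39, 10, 19, None, 41, None, None, 15, 21]
Rule: A leaf has 0 children.
Per-node child counts:
  node 32: 2 child(ren)
  node 13: 2 child(ren)
  node 10: 0 child(ren)
  node 19: 2 child(ren)
  node 15: 0 child(ren)
  node 21: 0 child(ren)
  node 39: 1 child(ren)
  node 41: 0 child(ren)
Matching nodes: [10, 15, 21, 41]
Count of leaf nodes: 4


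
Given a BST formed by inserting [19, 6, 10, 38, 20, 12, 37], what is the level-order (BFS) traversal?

Tree insertion order: [19, 6, 10, 38, 20, 12, 37]
Tree (level-order array): [19, 6, 38, None, 10, 20, None, None, 12, None, 37]
BFS from the root, enqueuing left then right child of each popped node:
  queue [19] -> pop 19, enqueue [6, 38], visited so far: [19]
  queue [6, 38] -> pop 6, enqueue [10], visited so far: [19, 6]
  queue [38, 10] -> pop 38, enqueue [20], visited so far: [19, 6, 38]
  queue [10, 20] -> pop 10, enqueue [12], visited so far: [19, 6, 38, 10]
  queue [20, 12] -> pop 20, enqueue [37], visited so far: [19, 6, 38, 10, 20]
  queue [12, 37] -> pop 12, enqueue [none], visited so far: [19, 6, 38, 10, 20, 12]
  queue [37] -> pop 37, enqueue [none], visited so far: [19, 6, 38, 10, 20, 12, 37]
Result: [19, 6, 38, 10, 20, 12, 37]


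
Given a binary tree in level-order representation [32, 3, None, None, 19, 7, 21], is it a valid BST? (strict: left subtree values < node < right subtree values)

Level-order array: [32, 3, None, None, 19, 7, 21]
Validate using subtree bounds (lo, hi): at each node, require lo < value < hi,
then recurse left with hi=value and right with lo=value.
Preorder trace (stopping at first violation):
  at node 32 with bounds (-inf, +inf): OK
  at node 3 with bounds (-inf, 32): OK
  at node 19 with bounds (3, 32): OK
  at node 7 with bounds (3, 19): OK
  at node 21 with bounds (19, 32): OK
No violation found at any node.
Result: Valid BST


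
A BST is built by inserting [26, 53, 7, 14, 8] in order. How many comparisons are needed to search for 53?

Search path for 53: 26 -> 53
Found: True
Comparisons: 2


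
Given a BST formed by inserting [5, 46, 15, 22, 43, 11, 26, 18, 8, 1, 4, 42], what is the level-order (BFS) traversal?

Tree insertion order: [5, 46, 15, 22, 43, 11, 26, 18, 8, 1, 4, 42]
Tree (level-order array): [5, 1, 46, None, 4, 15, None, None, None, 11, 22, 8, None, 18, 43, None, None, None, None, 26, None, None, 42]
BFS from the root, enqueuing left then right child of each popped node:
  queue [5] -> pop 5, enqueue [1, 46], visited so far: [5]
  queue [1, 46] -> pop 1, enqueue [4], visited so far: [5, 1]
  queue [46, 4] -> pop 46, enqueue [15], visited so far: [5, 1, 46]
  queue [4, 15] -> pop 4, enqueue [none], visited so far: [5, 1, 46, 4]
  queue [15] -> pop 15, enqueue [11, 22], visited so far: [5, 1, 46, 4, 15]
  queue [11, 22] -> pop 11, enqueue [8], visited so far: [5, 1, 46, 4, 15, 11]
  queue [22, 8] -> pop 22, enqueue [18, 43], visited so far: [5, 1, 46, 4, 15, 11, 22]
  queue [8, 18, 43] -> pop 8, enqueue [none], visited so far: [5, 1, 46, 4, 15, 11, 22, 8]
  queue [18, 43] -> pop 18, enqueue [none], visited so far: [5, 1, 46, 4, 15, 11, 22, 8, 18]
  queue [43] -> pop 43, enqueue [26], visited so far: [5, 1, 46, 4, 15, 11, 22, 8, 18, 43]
  queue [26] -> pop 26, enqueue [42], visited so far: [5, 1, 46, 4, 15, 11, 22, 8, 18, 43, 26]
  queue [42] -> pop 42, enqueue [none], visited so far: [5, 1, 46, 4, 15, 11, 22, 8, 18, 43, 26, 42]
Result: [5, 1, 46, 4, 15, 11, 22, 8, 18, 43, 26, 42]


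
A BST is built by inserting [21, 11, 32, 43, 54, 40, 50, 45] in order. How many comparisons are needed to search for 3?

Search path for 3: 21 -> 11
Found: False
Comparisons: 2


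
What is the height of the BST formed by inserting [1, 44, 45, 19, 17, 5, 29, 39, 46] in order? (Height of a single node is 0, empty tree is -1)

Insertion order: [1, 44, 45, 19, 17, 5, 29, 39, 46]
Tree (level-order array): [1, None, 44, 19, 45, 17, 29, None, 46, 5, None, None, 39]
Compute height bottom-up (empty subtree = -1):
  height(5) = 1 + max(-1, -1) = 0
  height(17) = 1 + max(0, -1) = 1
  height(39) = 1 + max(-1, -1) = 0
  height(29) = 1 + max(-1, 0) = 1
  height(19) = 1 + max(1, 1) = 2
  height(46) = 1 + max(-1, -1) = 0
  height(45) = 1 + max(-1, 0) = 1
  height(44) = 1 + max(2, 1) = 3
  height(1) = 1 + max(-1, 3) = 4
Height = 4


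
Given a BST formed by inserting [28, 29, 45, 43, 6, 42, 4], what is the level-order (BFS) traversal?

Tree insertion order: [28, 29, 45, 43, 6, 42, 4]
Tree (level-order array): [28, 6, 29, 4, None, None, 45, None, None, 43, None, 42]
BFS from the root, enqueuing left then right child of each popped node:
  queue [28] -> pop 28, enqueue [6, 29], visited so far: [28]
  queue [6, 29] -> pop 6, enqueue [4], visited so far: [28, 6]
  queue [29, 4] -> pop 29, enqueue [45], visited so far: [28, 6, 29]
  queue [4, 45] -> pop 4, enqueue [none], visited so far: [28, 6, 29, 4]
  queue [45] -> pop 45, enqueue [43], visited so far: [28, 6, 29, 4, 45]
  queue [43] -> pop 43, enqueue [42], visited so far: [28, 6, 29, 4, 45, 43]
  queue [42] -> pop 42, enqueue [none], visited so far: [28, 6, 29, 4, 45, 43, 42]
Result: [28, 6, 29, 4, 45, 43, 42]


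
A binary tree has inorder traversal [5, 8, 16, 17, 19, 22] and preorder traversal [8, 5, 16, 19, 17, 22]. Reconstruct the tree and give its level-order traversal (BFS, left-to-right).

Inorder:  [5, 8, 16, 17, 19, 22]
Preorder: [8, 5, 16, 19, 17, 22]
Algorithm: preorder visits root first, so consume preorder in order;
for each root, split the current inorder slice at that value into
left-subtree inorder and right-subtree inorder, then recurse.
Recursive splits:
  root=8; inorder splits into left=[5], right=[16, 17, 19, 22]
  root=5; inorder splits into left=[], right=[]
  root=16; inorder splits into left=[], right=[17, 19, 22]
  root=19; inorder splits into left=[17], right=[22]
  root=17; inorder splits into left=[], right=[]
  root=22; inorder splits into left=[], right=[]
Reconstructed level-order: [8, 5, 16, 19, 17, 22]


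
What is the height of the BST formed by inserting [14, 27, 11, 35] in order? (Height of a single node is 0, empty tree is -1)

Insertion order: [14, 27, 11, 35]
Tree (level-order array): [14, 11, 27, None, None, None, 35]
Compute height bottom-up (empty subtree = -1):
  height(11) = 1 + max(-1, -1) = 0
  height(35) = 1 + max(-1, -1) = 0
  height(27) = 1 + max(-1, 0) = 1
  height(14) = 1 + max(0, 1) = 2
Height = 2


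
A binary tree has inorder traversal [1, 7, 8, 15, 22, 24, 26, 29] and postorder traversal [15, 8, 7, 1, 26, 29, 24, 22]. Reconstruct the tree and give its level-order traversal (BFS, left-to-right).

Inorder:   [1, 7, 8, 15, 22, 24, 26, 29]
Postorder: [15, 8, 7, 1, 26, 29, 24, 22]
Algorithm: postorder visits root last, so walk postorder right-to-left;
each value is the root of the current inorder slice — split it at that
value, recurse on the right subtree first, then the left.
Recursive splits:
  root=22; inorder splits into left=[1, 7, 8, 15], right=[24, 26, 29]
  root=24; inorder splits into left=[], right=[26, 29]
  root=29; inorder splits into left=[26], right=[]
  root=26; inorder splits into left=[], right=[]
  root=1; inorder splits into left=[], right=[7, 8, 15]
  root=7; inorder splits into left=[], right=[8, 15]
  root=8; inorder splits into left=[], right=[15]
  root=15; inorder splits into left=[], right=[]
Reconstructed level-order: [22, 1, 24, 7, 29, 8, 26, 15]


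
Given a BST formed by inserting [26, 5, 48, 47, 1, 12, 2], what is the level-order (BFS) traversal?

Tree insertion order: [26, 5, 48, 47, 1, 12, 2]
Tree (level-order array): [26, 5, 48, 1, 12, 47, None, None, 2]
BFS from the root, enqueuing left then right child of each popped node:
  queue [26] -> pop 26, enqueue [5, 48], visited so far: [26]
  queue [5, 48] -> pop 5, enqueue [1, 12], visited so far: [26, 5]
  queue [48, 1, 12] -> pop 48, enqueue [47], visited so far: [26, 5, 48]
  queue [1, 12, 47] -> pop 1, enqueue [2], visited so far: [26, 5, 48, 1]
  queue [12, 47, 2] -> pop 12, enqueue [none], visited so far: [26, 5, 48, 1, 12]
  queue [47, 2] -> pop 47, enqueue [none], visited so far: [26, 5, 48, 1, 12, 47]
  queue [2] -> pop 2, enqueue [none], visited so far: [26, 5, 48, 1, 12, 47, 2]
Result: [26, 5, 48, 1, 12, 47, 2]


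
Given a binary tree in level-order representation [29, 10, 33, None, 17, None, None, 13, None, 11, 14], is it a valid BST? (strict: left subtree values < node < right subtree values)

Level-order array: [29, 10, 33, None, 17, None, None, 13, None, 11, 14]
Validate using subtree bounds (lo, hi): at each node, require lo < value < hi,
then recurse left with hi=value and right with lo=value.
Preorder trace (stopping at first violation):
  at node 29 with bounds (-inf, +inf): OK
  at node 10 with bounds (-inf, 29): OK
  at node 17 with bounds (10, 29): OK
  at node 13 with bounds (10, 17): OK
  at node 11 with bounds (10, 13): OK
  at node 14 with bounds (13, 17): OK
  at node 33 with bounds (29, +inf): OK
No violation found at any node.
Result: Valid BST


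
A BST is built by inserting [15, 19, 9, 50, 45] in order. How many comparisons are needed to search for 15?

Search path for 15: 15
Found: True
Comparisons: 1


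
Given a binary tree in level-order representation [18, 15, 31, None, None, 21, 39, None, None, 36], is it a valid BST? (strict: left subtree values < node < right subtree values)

Level-order array: [18, 15, 31, None, None, 21, 39, None, None, 36]
Validate using subtree bounds (lo, hi): at each node, require lo < value < hi,
then recurse left with hi=value and right with lo=value.
Preorder trace (stopping at first violation):
  at node 18 with bounds (-inf, +inf): OK
  at node 15 with bounds (-inf, 18): OK
  at node 31 with bounds (18, +inf): OK
  at node 21 with bounds (18, 31): OK
  at node 39 with bounds (31, +inf): OK
  at node 36 with bounds (31, 39): OK
No violation found at any node.
Result: Valid BST


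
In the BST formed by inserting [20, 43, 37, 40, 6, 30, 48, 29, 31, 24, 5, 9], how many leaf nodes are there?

Tree built from: [20, 43, 37, 40, 6, 30, 48, 29, 31, 24, 5, 9]
Tree (level-order array): [20, 6, 43, 5, 9, 37, 48, None, None, None, None, 30, 40, None, None, 29, 31, None, None, 24]
Rule: A leaf has 0 children.
Per-node child counts:
  node 20: 2 child(ren)
  node 6: 2 child(ren)
  node 5: 0 child(ren)
  node 9: 0 child(ren)
  node 43: 2 child(ren)
  node 37: 2 child(ren)
  node 30: 2 child(ren)
  node 29: 1 child(ren)
  node 24: 0 child(ren)
  node 31: 0 child(ren)
  node 40: 0 child(ren)
  node 48: 0 child(ren)
Matching nodes: [5, 9, 24, 31, 40, 48]
Count of leaf nodes: 6


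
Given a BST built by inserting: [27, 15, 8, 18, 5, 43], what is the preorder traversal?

Tree insertion order: [27, 15, 8, 18, 5, 43]
Tree (level-order array): [27, 15, 43, 8, 18, None, None, 5]
Preorder traversal: [27, 15, 8, 5, 18, 43]


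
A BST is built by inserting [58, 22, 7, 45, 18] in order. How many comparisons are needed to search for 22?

Search path for 22: 58 -> 22
Found: True
Comparisons: 2


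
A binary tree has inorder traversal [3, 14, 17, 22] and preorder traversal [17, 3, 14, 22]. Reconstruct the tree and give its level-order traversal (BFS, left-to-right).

Inorder:  [3, 14, 17, 22]
Preorder: [17, 3, 14, 22]
Algorithm: preorder visits root first, so consume preorder in order;
for each root, split the current inorder slice at that value into
left-subtree inorder and right-subtree inorder, then recurse.
Recursive splits:
  root=17; inorder splits into left=[3, 14], right=[22]
  root=3; inorder splits into left=[], right=[14]
  root=14; inorder splits into left=[], right=[]
  root=22; inorder splits into left=[], right=[]
Reconstructed level-order: [17, 3, 22, 14]


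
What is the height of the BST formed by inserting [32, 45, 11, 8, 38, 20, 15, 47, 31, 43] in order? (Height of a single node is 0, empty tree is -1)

Insertion order: [32, 45, 11, 8, 38, 20, 15, 47, 31, 43]
Tree (level-order array): [32, 11, 45, 8, 20, 38, 47, None, None, 15, 31, None, 43]
Compute height bottom-up (empty subtree = -1):
  height(8) = 1 + max(-1, -1) = 0
  height(15) = 1 + max(-1, -1) = 0
  height(31) = 1 + max(-1, -1) = 0
  height(20) = 1 + max(0, 0) = 1
  height(11) = 1 + max(0, 1) = 2
  height(43) = 1 + max(-1, -1) = 0
  height(38) = 1 + max(-1, 0) = 1
  height(47) = 1 + max(-1, -1) = 0
  height(45) = 1 + max(1, 0) = 2
  height(32) = 1 + max(2, 2) = 3
Height = 3


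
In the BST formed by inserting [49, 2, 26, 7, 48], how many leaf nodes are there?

Tree built from: [49, 2, 26, 7, 48]
Tree (level-order array): [49, 2, None, None, 26, 7, 48]
Rule: A leaf has 0 children.
Per-node child counts:
  node 49: 1 child(ren)
  node 2: 1 child(ren)
  node 26: 2 child(ren)
  node 7: 0 child(ren)
  node 48: 0 child(ren)
Matching nodes: [7, 48]
Count of leaf nodes: 2


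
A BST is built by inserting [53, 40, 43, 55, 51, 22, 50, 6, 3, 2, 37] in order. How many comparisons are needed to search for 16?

Search path for 16: 53 -> 40 -> 22 -> 6
Found: False
Comparisons: 4


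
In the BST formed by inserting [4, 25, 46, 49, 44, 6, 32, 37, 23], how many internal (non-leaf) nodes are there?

Tree built from: [4, 25, 46, 49, 44, 6, 32, 37, 23]
Tree (level-order array): [4, None, 25, 6, 46, None, 23, 44, 49, None, None, 32, None, None, None, None, 37]
Rule: An internal node has at least one child.
Per-node child counts:
  node 4: 1 child(ren)
  node 25: 2 child(ren)
  node 6: 1 child(ren)
  node 23: 0 child(ren)
  node 46: 2 child(ren)
  node 44: 1 child(ren)
  node 32: 1 child(ren)
  node 37: 0 child(ren)
  node 49: 0 child(ren)
Matching nodes: [4, 25, 6, 46, 44, 32]
Count of internal (non-leaf) nodes: 6


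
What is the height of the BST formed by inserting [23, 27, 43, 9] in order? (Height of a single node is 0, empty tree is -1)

Insertion order: [23, 27, 43, 9]
Tree (level-order array): [23, 9, 27, None, None, None, 43]
Compute height bottom-up (empty subtree = -1):
  height(9) = 1 + max(-1, -1) = 0
  height(43) = 1 + max(-1, -1) = 0
  height(27) = 1 + max(-1, 0) = 1
  height(23) = 1 + max(0, 1) = 2
Height = 2


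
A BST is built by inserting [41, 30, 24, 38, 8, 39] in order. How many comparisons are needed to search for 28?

Search path for 28: 41 -> 30 -> 24
Found: False
Comparisons: 3


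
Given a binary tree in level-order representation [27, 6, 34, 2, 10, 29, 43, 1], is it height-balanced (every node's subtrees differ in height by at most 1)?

Tree (level-order array): [27, 6, 34, 2, 10, 29, 43, 1]
Definition: a tree is height-balanced if, at every node, |h(left) - h(right)| <= 1 (empty subtree has height -1).
Bottom-up per-node check:
  node 1: h_left=-1, h_right=-1, diff=0 [OK], height=0
  node 2: h_left=0, h_right=-1, diff=1 [OK], height=1
  node 10: h_left=-1, h_right=-1, diff=0 [OK], height=0
  node 6: h_left=1, h_right=0, diff=1 [OK], height=2
  node 29: h_left=-1, h_right=-1, diff=0 [OK], height=0
  node 43: h_left=-1, h_right=-1, diff=0 [OK], height=0
  node 34: h_left=0, h_right=0, diff=0 [OK], height=1
  node 27: h_left=2, h_right=1, diff=1 [OK], height=3
All nodes satisfy the balance condition.
Result: Balanced


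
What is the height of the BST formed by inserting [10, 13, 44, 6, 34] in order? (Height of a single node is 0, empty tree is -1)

Insertion order: [10, 13, 44, 6, 34]
Tree (level-order array): [10, 6, 13, None, None, None, 44, 34]
Compute height bottom-up (empty subtree = -1):
  height(6) = 1 + max(-1, -1) = 0
  height(34) = 1 + max(-1, -1) = 0
  height(44) = 1 + max(0, -1) = 1
  height(13) = 1 + max(-1, 1) = 2
  height(10) = 1 + max(0, 2) = 3
Height = 3


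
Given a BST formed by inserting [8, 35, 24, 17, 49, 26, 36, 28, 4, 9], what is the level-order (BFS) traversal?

Tree insertion order: [8, 35, 24, 17, 49, 26, 36, 28, 4, 9]
Tree (level-order array): [8, 4, 35, None, None, 24, 49, 17, 26, 36, None, 9, None, None, 28]
BFS from the root, enqueuing left then right child of each popped node:
  queue [8] -> pop 8, enqueue [4, 35], visited so far: [8]
  queue [4, 35] -> pop 4, enqueue [none], visited so far: [8, 4]
  queue [35] -> pop 35, enqueue [24, 49], visited so far: [8, 4, 35]
  queue [24, 49] -> pop 24, enqueue [17, 26], visited so far: [8, 4, 35, 24]
  queue [49, 17, 26] -> pop 49, enqueue [36], visited so far: [8, 4, 35, 24, 49]
  queue [17, 26, 36] -> pop 17, enqueue [9], visited so far: [8, 4, 35, 24, 49, 17]
  queue [26, 36, 9] -> pop 26, enqueue [28], visited so far: [8, 4, 35, 24, 49, 17, 26]
  queue [36, 9, 28] -> pop 36, enqueue [none], visited so far: [8, 4, 35, 24, 49, 17, 26, 36]
  queue [9, 28] -> pop 9, enqueue [none], visited so far: [8, 4, 35, 24, 49, 17, 26, 36, 9]
  queue [28] -> pop 28, enqueue [none], visited so far: [8, 4, 35, 24, 49, 17, 26, 36, 9, 28]
Result: [8, 4, 35, 24, 49, 17, 26, 36, 9, 28]


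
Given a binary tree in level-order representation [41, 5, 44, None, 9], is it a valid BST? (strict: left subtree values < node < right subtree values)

Level-order array: [41, 5, 44, None, 9]
Validate using subtree bounds (lo, hi): at each node, require lo < value < hi,
then recurse left with hi=value and right with lo=value.
Preorder trace (stopping at first violation):
  at node 41 with bounds (-inf, +inf): OK
  at node 5 with bounds (-inf, 41): OK
  at node 9 with bounds (5, 41): OK
  at node 44 with bounds (41, +inf): OK
No violation found at any node.
Result: Valid BST


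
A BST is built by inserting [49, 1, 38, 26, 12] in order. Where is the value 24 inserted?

Starting tree (level order): [49, 1, None, None, 38, 26, None, 12]
Insertion path: 49 -> 1 -> 38 -> 26 -> 12
Result: insert 24 as right child of 12
Final tree (level order): [49, 1, None, None, 38, 26, None, 12, None, None, 24]


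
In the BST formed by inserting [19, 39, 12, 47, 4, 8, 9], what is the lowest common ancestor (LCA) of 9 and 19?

Tree insertion order: [19, 39, 12, 47, 4, 8, 9]
Tree (level-order array): [19, 12, 39, 4, None, None, 47, None, 8, None, None, None, 9]
In a BST, the LCA of p=9, q=19 is the first node v on the
root-to-leaf path with p <= v <= q (go left if both < v, right if both > v).
Walk from root:
  at 19: 9 <= 19 <= 19, this is the LCA
LCA = 19


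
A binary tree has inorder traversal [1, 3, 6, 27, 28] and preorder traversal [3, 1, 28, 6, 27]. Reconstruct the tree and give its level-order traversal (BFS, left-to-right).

Inorder:  [1, 3, 6, 27, 28]
Preorder: [3, 1, 28, 6, 27]
Algorithm: preorder visits root first, so consume preorder in order;
for each root, split the current inorder slice at that value into
left-subtree inorder and right-subtree inorder, then recurse.
Recursive splits:
  root=3; inorder splits into left=[1], right=[6, 27, 28]
  root=1; inorder splits into left=[], right=[]
  root=28; inorder splits into left=[6, 27], right=[]
  root=6; inorder splits into left=[], right=[27]
  root=27; inorder splits into left=[], right=[]
Reconstructed level-order: [3, 1, 28, 6, 27]


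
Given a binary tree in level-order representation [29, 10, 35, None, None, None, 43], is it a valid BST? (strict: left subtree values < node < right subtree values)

Level-order array: [29, 10, 35, None, None, None, 43]
Validate using subtree bounds (lo, hi): at each node, require lo < value < hi,
then recurse left with hi=value and right with lo=value.
Preorder trace (stopping at first violation):
  at node 29 with bounds (-inf, +inf): OK
  at node 10 with bounds (-inf, 29): OK
  at node 35 with bounds (29, +inf): OK
  at node 43 with bounds (35, +inf): OK
No violation found at any node.
Result: Valid BST


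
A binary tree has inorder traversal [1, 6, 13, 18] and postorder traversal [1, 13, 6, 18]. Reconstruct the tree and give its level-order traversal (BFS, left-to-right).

Inorder:   [1, 6, 13, 18]
Postorder: [1, 13, 6, 18]
Algorithm: postorder visits root last, so walk postorder right-to-left;
each value is the root of the current inorder slice — split it at that
value, recurse on the right subtree first, then the left.
Recursive splits:
  root=18; inorder splits into left=[1, 6, 13], right=[]
  root=6; inorder splits into left=[1], right=[13]
  root=13; inorder splits into left=[], right=[]
  root=1; inorder splits into left=[], right=[]
Reconstructed level-order: [18, 6, 1, 13]


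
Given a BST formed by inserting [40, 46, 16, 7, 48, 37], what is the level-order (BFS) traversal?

Tree insertion order: [40, 46, 16, 7, 48, 37]
Tree (level-order array): [40, 16, 46, 7, 37, None, 48]
BFS from the root, enqueuing left then right child of each popped node:
  queue [40] -> pop 40, enqueue [16, 46], visited so far: [40]
  queue [16, 46] -> pop 16, enqueue [7, 37], visited so far: [40, 16]
  queue [46, 7, 37] -> pop 46, enqueue [48], visited so far: [40, 16, 46]
  queue [7, 37, 48] -> pop 7, enqueue [none], visited so far: [40, 16, 46, 7]
  queue [37, 48] -> pop 37, enqueue [none], visited so far: [40, 16, 46, 7, 37]
  queue [48] -> pop 48, enqueue [none], visited so far: [40, 16, 46, 7, 37, 48]
Result: [40, 16, 46, 7, 37, 48]


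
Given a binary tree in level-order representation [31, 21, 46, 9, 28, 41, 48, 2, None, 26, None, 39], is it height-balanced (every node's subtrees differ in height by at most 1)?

Tree (level-order array): [31, 21, 46, 9, 28, 41, 48, 2, None, 26, None, 39]
Definition: a tree is height-balanced if, at every node, |h(left) - h(right)| <= 1 (empty subtree has height -1).
Bottom-up per-node check:
  node 2: h_left=-1, h_right=-1, diff=0 [OK], height=0
  node 9: h_left=0, h_right=-1, diff=1 [OK], height=1
  node 26: h_left=-1, h_right=-1, diff=0 [OK], height=0
  node 28: h_left=0, h_right=-1, diff=1 [OK], height=1
  node 21: h_left=1, h_right=1, diff=0 [OK], height=2
  node 39: h_left=-1, h_right=-1, diff=0 [OK], height=0
  node 41: h_left=0, h_right=-1, diff=1 [OK], height=1
  node 48: h_left=-1, h_right=-1, diff=0 [OK], height=0
  node 46: h_left=1, h_right=0, diff=1 [OK], height=2
  node 31: h_left=2, h_right=2, diff=0 [OK], height=3
All nodes satisfy the balance condition.
Result: Balanced


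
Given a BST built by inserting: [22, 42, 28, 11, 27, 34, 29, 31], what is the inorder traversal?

Tree insertion order: [22, 42, 28, 11, 27, 34, 29, 31]
Tree (level-order array): [22, 11, 42, None, None, 28, None, 27, 34, None, None, 29, None, None, 31]
Inorder traversal: [11, 22, 27, 28, 29, 31, 34, 42]


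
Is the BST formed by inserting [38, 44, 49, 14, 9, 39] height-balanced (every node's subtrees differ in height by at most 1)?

Tree (level-order array): [38, 14, 44, 9, None, 39, 49]
Definition: a tree is height-balanced if, at every node, |h(left) - h(right)| <= 1 (empty subtree has height -1).
Bottom-up per-node check:
  node 9: h_left=-1, h_right=-1, diff=0 [OK], height=0
  node 14: h_left=0, h_right=-1, diff=1 [OK], height=1
  node 39: h_left=-1, h_right=-1, diff=0 [OK], height=0
  node 49: h_left=-1, h_right=-1, diff=0 [OK], height=0
  node 44: h_left=0, h_right=0, diff=0 [OK], height=1
  node 38: h_left=1, h_right=1, diff=0 [OK], height=2
All nodes satisfy the balance condition.
Result: Balanced


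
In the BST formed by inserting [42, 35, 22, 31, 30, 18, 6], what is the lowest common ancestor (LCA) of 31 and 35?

Tree insertion order: [42, 35, 22, 31, 30, 18, 6]
Tree (level-order array): [42, 35, None, 22, None, 18, 31, 6, None, 30]
In a BST, the LCA of p=31, q=35 is the first node v on the
root-to-leaf path with p <= v <= q (go left if both < v, right if both > v).
Walk from root:
  at 42: both 31 and 35 < 42, go left
  at 35: 31 <= 35 <= 35, this is the LCA
LCA = 35


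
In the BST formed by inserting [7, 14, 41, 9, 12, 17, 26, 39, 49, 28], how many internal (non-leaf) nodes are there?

Tree built from: [7, 14, 41, 9, 12, 17, 26, 39, 49, 28]
Tree (level-order array): [7, None, 14, 9, 41, None, 12, 17, 49, None, None, None, 26, None, None, None, 39, 28]
Rule: An internal node has at least one child.
Per-node child counts:
  node 7: 1 child(ren)
  node 14: 2 child(ren)
  node 9: 1 child(ren)
  node 12: 0 child(ren)
  node 41: 2 child(ren)
  node 17: 1 child(ren)
  node 26: 1 child(ren)
  node 39: 1 child(ren)
  node 28: 0 child(ren)
  node 49: 0 child(ren)
Matching nodes: [7, 14, 9, 41, 17, 26, 39]
Count of internal (non-leaf) nodes: 7


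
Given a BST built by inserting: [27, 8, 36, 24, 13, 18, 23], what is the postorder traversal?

Tree insertion order: [27, 8, 36, 24, 13, 18, 23]
Tree (level-order array): [27, 8, 36, None, 24, None, None, 13, None, None, 18, None, 23]
Postorder traversal: [23, 18, 13, 24, 8, 36, 27]


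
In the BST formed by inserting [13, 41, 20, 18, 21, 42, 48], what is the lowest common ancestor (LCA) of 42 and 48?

Tree insertion order: [13, 41, 20, 18, 21, 42, 48]
Tree (level-order array): [13, None, 41, 20, 42, 18, 21, None, 48]
In a BST, the LCA of p=42, q=48 is the first node v on the
root-to-leaf path with p <= v <= q (go left if both < v, right if both > v).
Walk from root:
  at 13: both 42 and 48 > 13, go right
  at 41: both 42 and 48 > 41, go right
  at 42: 42 <= 42 <= 48, this is the LCA
LCA = 42


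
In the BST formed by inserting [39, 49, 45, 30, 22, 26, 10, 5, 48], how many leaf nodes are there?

Tree built from: [39, 49, 45, 30, 22, 26, 10, 5, 48]
Tree (level-order array): [39, 30, 49, 22, None, 45, None, 10, 26, None, 48, 5]
Rule: A leaf has 0 children.
Per-node child counts:
  node 39: 2 child(ren)
  node 30: 1 child(ren)
  node 22: 2 child(ren)
  node 10: 1 child(ren)
  node 5: 0 child(ren)
  node 26: 0 child(ren)
  node 49: 1 child(ren)
  node 45: 1 child(ren)
  node 48: 0 child(ren)
Matching nodes: [5, 26, 48]
Count of leaf nodes: 3
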